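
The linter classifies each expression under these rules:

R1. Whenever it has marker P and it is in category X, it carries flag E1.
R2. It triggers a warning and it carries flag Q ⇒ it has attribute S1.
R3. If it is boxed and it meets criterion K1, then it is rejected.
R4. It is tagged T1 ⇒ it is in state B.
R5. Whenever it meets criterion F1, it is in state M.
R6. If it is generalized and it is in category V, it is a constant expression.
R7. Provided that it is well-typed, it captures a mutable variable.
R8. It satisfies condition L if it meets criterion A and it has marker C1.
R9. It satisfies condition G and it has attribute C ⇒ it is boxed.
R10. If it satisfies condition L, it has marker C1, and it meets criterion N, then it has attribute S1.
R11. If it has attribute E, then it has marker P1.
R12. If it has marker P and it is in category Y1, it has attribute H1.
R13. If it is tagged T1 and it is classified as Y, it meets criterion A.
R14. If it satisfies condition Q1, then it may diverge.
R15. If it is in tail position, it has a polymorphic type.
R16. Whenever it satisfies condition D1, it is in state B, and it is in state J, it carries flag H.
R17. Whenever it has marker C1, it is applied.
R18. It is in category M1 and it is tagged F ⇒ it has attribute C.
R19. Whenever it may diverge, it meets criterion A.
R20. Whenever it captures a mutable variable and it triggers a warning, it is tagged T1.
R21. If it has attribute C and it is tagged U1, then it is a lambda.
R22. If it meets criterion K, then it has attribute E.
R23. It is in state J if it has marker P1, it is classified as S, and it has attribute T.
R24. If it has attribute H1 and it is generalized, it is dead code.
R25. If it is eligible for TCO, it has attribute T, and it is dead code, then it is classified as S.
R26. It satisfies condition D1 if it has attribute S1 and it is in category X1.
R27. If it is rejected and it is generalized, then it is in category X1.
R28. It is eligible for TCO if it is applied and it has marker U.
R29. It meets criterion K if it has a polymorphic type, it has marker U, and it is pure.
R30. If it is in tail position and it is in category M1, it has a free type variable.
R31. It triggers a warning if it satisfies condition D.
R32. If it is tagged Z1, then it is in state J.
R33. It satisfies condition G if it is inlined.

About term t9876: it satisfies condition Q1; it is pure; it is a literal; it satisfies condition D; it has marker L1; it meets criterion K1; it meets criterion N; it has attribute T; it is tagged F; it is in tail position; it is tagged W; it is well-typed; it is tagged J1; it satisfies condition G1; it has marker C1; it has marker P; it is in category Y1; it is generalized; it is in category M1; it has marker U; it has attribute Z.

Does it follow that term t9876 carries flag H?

No

Forward chaining from the given facts derives: captures a mutable variable, has attribute H1, may diverge, has a polymorphic type, is applied, has attribute C, meets criterion A, is dead code, is eligible for TCO, meets criterion K, has a free type variable, triggers a warning, satisfies condition L, has attribute S1, is tagged T1, has attribute E, is classified as S, is in state B, has marker P1, is in state J.
The only rule concluding "it carries flag H" is R16, which needs "it satisfies condition D1"; that is never established.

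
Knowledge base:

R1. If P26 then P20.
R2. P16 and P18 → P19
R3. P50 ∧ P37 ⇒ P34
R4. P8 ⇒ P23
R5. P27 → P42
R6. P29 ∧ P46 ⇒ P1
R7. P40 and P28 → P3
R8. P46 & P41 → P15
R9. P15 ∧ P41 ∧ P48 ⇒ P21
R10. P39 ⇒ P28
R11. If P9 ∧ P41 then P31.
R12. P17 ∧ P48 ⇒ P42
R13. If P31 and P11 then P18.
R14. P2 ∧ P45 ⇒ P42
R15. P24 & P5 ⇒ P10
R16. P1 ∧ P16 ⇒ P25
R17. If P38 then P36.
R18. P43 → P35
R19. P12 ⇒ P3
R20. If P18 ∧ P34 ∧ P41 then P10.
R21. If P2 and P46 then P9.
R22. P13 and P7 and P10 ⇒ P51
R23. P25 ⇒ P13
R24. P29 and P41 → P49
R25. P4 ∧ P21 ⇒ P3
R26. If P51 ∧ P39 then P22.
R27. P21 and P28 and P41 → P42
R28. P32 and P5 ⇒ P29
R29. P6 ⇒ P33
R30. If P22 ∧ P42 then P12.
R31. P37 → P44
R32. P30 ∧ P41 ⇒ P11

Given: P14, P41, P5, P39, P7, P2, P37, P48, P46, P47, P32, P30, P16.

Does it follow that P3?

No

Forward chaining from the given facts derives: P15, P21, P28, P9, P42, P29, P44, P11, P1, P31, P18, P25, P13, P49, P19.
Rules concluding P3: R7 needs P40; R19 needs P12; R25 needs P4 — none of these are established.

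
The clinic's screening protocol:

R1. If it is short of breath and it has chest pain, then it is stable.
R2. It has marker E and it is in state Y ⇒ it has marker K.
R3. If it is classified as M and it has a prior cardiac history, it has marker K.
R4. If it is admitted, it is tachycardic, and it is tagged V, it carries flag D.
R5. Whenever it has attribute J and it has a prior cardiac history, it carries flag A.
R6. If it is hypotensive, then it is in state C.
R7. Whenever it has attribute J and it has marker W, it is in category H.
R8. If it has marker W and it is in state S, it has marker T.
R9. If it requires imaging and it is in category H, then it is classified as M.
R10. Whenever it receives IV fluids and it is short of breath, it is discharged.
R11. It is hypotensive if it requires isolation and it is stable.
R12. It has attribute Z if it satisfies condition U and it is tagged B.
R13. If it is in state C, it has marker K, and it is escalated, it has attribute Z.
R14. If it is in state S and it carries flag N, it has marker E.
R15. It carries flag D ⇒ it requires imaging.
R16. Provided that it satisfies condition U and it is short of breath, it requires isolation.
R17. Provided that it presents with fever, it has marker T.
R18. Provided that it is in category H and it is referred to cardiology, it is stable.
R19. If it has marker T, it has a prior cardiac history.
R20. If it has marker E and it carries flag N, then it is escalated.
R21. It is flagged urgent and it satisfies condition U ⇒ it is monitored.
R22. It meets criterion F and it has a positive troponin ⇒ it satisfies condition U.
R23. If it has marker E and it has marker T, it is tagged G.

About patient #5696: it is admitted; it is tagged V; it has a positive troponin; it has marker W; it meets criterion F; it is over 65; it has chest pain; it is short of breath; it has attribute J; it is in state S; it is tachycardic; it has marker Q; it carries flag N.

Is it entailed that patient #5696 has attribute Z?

Yes

By R1 (it is short of breath, it has chest pain): it is stable.
By R4 (it is admitted, it is tachycardic, it is tagged V): it carries flag D.
By R7 (it has attribute J, it has marker W): it is in category H.
By R8 (it has marker W, it is in state S): it has marker T.
By R14 (it is in state S, it carries flag N): it has marker E.
By R15 (it carries flag D): it requires imaging.
By R19 (it has marker T): it has a prior cardiac history.
By R20 (it has marker E, it carries flag N): it is escalated.
By R22 (it meets criterion F, it has a positive troponin): it satisfies condition U.
By R9 (it requires imaging, it is in category H): it is classified as M.
By R16 (it satisfies condition U, it is short of breath): it requires isolation.
By R3 (it is classified as M, it has a prior cardiac history): it has marker K.
By R11 (it requires isolation, it is stable): it is hypotensive.
By R6 (it is hypotensive): it is in state C.
By R13 (it is in state C, it has marker K, it is escalated): it has attribute Z.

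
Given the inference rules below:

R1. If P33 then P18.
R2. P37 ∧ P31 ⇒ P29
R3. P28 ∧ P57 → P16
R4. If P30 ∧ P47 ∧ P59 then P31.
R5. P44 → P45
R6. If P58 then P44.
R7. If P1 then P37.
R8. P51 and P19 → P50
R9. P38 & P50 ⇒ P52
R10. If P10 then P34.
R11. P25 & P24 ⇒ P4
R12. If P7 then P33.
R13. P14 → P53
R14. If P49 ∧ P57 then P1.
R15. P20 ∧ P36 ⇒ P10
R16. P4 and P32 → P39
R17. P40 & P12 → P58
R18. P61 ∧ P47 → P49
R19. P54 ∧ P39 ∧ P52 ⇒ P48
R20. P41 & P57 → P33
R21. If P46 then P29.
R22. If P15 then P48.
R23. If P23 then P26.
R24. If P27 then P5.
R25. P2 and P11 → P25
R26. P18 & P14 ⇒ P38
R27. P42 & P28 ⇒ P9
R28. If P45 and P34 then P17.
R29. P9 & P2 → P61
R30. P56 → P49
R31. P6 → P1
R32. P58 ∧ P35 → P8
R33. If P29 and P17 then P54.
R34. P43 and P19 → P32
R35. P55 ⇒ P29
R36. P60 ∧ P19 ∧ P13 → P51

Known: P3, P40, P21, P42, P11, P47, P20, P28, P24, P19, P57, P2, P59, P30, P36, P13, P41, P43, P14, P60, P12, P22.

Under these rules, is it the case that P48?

P31  (by R4: P30, P47, P59)
P10  (by R15: P20, P36)
P58  (by R17: P40, P12)
P33  (by R20: P41, P57)
P25  (by R25: P2, P11)
P9  (by R27: P42, P28)
P61  (by R29: P9, P2)
P32  (by R34: P43, P19)
P51  (by R36: P60, P19, P13)
P18  (by R1: P33)
P44  (by R6: P58)
P50  (by R8: P51, P19)
P34  (by R10: P10)
P4  (by R11: P25, P24)
P39  (by R16: P4, P32)
P49  (by R18: P61, P47)
P38  (by R26: P18, P14)
P45  (by R5: P44)
P52  (by R9: P38, P50)
P1  (by R14: P49, P57)
P17  (by R28: P45, P34)
P37  (by R7: P1)
P29  (by R2: P37, P31)
P54  (by R33: P29, P17)
P48  (by R19: P54, P39, P52)

Yes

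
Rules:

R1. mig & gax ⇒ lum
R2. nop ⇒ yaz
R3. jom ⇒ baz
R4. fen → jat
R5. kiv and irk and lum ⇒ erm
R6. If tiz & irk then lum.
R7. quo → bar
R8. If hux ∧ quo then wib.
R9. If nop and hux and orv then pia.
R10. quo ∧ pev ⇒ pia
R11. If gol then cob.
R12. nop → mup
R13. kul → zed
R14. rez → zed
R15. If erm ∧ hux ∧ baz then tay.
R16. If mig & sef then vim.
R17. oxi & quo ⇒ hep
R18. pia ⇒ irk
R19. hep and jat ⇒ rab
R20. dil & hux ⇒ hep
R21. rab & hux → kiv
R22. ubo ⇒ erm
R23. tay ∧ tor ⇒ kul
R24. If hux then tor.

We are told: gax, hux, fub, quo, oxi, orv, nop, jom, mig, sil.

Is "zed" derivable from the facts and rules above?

No

Forward chaining from the given facts derives: lum, yaz, baz, bar, wib, pia, mup, hep, irk, tor.
Rules concluding zed: R13 needs kul; R14 needs rez — none of these are established.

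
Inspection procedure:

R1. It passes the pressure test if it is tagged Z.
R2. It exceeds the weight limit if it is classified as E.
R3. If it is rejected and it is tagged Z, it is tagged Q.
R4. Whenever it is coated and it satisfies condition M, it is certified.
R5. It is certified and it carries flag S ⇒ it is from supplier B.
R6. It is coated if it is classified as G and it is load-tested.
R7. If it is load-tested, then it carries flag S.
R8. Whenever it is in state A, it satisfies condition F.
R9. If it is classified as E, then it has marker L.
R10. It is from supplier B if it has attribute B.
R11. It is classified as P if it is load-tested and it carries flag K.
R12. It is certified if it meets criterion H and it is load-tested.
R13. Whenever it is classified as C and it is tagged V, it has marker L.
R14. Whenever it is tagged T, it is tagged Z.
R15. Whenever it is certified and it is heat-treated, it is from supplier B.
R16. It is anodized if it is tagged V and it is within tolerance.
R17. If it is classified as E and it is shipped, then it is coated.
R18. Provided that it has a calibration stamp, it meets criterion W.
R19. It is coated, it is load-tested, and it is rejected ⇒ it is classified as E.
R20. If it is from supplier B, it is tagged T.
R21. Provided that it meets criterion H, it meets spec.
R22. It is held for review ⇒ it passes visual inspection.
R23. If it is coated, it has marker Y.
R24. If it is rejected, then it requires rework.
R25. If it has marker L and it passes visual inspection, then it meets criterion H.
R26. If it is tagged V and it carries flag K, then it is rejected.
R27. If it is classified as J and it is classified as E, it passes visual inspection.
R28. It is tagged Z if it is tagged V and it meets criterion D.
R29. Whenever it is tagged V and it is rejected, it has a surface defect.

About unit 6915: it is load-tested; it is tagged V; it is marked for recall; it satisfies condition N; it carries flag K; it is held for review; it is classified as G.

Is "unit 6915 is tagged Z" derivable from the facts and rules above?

Yes

By R6 (it is classified as G, it is load-tested): it is coated.
By R7 (it is load-tested): it carries flag S.
By R22 (it is held for review): it passes visual inspection.
By R26 (it is tagged V, it carries flag K): it is rejected.
By R19 (it is coated, it is load-tested, it is rejected): it is classified as E.
By R9 (it is classified as E): it has marker L.
By R25 (it has marker L, it passes visual inspection): it meets criterion H.
By R12 (it meets criterion H, it is load-tested): it is certified.
By R5 (it is certified, it carries flag S): it is from supplier B.
By R20 (it is from supplier B): it is tagged T.
By R14 (it is tagged T): it is tagged Z.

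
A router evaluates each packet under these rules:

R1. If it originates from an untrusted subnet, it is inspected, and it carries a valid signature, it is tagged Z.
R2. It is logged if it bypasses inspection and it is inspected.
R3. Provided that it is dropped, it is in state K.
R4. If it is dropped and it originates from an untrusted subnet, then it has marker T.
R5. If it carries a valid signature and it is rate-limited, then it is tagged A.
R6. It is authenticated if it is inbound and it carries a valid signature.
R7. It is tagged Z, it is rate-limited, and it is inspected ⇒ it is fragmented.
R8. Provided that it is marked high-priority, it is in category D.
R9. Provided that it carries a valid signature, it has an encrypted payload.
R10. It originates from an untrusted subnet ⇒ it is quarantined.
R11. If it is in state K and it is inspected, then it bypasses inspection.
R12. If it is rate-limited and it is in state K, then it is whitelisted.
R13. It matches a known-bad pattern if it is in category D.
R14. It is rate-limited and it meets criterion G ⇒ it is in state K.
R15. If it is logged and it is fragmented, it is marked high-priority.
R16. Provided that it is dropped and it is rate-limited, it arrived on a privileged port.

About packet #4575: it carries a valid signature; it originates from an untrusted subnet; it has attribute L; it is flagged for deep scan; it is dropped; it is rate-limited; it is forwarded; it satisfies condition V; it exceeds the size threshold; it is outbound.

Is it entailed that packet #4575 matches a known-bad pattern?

Forward chaining from the given facts derives: is in state K, has marker T, is tagged A, has an encrypted payload, is quarantined, is whitelisted, arrived on a privileged port.
The only rule concluding "it matches a known-bad pattern" is R13, which needs "it is in category D"; that is never established.

No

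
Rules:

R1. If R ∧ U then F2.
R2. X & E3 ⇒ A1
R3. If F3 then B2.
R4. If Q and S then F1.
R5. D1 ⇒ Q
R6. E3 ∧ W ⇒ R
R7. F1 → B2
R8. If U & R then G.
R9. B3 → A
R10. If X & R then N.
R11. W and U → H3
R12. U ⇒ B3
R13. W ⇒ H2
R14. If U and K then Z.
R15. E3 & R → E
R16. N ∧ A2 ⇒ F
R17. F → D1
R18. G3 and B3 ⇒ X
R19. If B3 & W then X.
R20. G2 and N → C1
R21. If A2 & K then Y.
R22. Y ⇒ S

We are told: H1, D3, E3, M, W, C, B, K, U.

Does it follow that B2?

No

Forward chaining from the given facts derives: R, G, H3, B3, H2, Z, E, X, F2, A1, A, N.
Rules concluding B2: R3 needs F3; R7 needs F1 — none of these are established.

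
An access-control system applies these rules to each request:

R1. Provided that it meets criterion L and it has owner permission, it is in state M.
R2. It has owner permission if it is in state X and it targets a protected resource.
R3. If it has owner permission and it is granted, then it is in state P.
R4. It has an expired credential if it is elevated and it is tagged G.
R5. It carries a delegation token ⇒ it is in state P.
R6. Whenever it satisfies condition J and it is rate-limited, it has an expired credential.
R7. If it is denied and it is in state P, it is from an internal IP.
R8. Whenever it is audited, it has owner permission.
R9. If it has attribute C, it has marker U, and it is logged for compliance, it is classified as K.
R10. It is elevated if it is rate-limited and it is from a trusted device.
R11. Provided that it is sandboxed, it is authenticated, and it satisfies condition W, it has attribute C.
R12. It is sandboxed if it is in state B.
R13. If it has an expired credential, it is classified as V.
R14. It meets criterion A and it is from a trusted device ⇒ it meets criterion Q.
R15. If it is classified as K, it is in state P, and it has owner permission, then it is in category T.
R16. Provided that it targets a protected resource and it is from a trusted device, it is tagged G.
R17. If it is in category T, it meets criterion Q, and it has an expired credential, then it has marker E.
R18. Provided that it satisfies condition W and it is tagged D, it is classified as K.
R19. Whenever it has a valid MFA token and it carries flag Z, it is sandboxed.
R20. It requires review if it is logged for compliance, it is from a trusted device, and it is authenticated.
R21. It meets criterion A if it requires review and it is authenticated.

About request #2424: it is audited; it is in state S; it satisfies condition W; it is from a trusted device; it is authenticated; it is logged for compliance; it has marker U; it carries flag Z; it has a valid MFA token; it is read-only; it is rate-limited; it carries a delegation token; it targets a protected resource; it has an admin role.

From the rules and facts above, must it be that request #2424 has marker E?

Yes

By R5 (it carries a delegation token): it is in state P.
By R8 (it is audited): it has owner permission.
By R10 (it is rate-limited, it is from a trusted device): it is elevated.
By R16 (it targets a protected resource, it is from a trusted device): it is tagged G.
By R19 (it has a valid MFA token, it carries flag Z): it is sandboxed.
By R20 (it is logged for compliance, it is from a trusted device, it is authenticated): it requires review.
By R21 (it requires review, it is authenticated): it meets criterion A.
By R4 (it is elevated, it is tagged G): it has an expired credential.
By R11 (it is sandboxed, it is authenticated, it satisfies condition W): it has attribute C.
By R14 (it meets criterion A, it is from a trusted device): it meets criterion Q.
By R9 (it has attribute C, it has marker U, it is logged for compliance): it is classified as K.
By R15 (it is classified as K, it is in state P, it has owner permission): it is in category T.
By R17 (it is in category T, it meets criterion Q, it has an expired credential): it has marker E.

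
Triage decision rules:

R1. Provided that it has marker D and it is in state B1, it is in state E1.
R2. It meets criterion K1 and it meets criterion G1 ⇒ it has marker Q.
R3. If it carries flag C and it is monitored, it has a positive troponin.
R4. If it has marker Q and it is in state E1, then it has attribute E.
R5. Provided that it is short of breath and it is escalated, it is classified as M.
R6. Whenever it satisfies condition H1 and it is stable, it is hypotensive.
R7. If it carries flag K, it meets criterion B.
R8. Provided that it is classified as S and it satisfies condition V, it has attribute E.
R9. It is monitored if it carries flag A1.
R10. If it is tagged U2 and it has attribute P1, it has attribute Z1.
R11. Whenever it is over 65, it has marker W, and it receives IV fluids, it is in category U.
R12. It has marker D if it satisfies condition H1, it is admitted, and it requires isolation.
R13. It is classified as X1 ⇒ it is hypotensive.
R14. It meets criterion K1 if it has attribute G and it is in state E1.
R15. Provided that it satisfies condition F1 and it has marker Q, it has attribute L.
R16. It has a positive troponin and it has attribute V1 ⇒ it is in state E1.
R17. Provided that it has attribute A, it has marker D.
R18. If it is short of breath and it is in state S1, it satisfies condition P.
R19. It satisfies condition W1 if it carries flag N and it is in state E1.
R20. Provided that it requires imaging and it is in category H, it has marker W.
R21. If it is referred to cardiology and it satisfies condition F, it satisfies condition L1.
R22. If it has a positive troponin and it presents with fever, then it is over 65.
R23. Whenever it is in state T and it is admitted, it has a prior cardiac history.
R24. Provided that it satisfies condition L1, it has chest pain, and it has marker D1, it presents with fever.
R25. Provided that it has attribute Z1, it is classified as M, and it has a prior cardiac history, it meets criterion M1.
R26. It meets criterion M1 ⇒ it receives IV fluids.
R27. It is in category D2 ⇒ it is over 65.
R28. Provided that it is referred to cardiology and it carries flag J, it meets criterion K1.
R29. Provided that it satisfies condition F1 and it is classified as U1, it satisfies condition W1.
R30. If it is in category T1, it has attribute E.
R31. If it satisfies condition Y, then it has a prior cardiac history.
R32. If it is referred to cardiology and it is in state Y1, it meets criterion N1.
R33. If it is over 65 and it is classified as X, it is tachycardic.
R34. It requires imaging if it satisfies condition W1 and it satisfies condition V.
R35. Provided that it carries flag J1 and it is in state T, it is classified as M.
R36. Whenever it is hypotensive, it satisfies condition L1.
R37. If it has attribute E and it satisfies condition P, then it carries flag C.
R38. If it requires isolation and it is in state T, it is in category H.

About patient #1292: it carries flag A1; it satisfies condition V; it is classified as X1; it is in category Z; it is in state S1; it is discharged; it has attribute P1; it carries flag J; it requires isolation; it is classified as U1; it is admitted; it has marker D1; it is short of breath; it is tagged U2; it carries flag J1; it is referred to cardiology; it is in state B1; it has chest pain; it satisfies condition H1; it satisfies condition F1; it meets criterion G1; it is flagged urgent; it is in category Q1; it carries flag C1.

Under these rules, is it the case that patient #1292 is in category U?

Forward chaining from the given facts derives: is monitored, has attribute Z1, has marker D, is hypotensive, satisfies condition P, meets criterion K1, satisfies condition W1, requires imaging, satisfies condition L1, is in state E1, has marker Q, has attribute E, has attribute L, presents with fever, carries flag C, has a positive troponin, is over 65.
The only rule concluding "it is in category U" is R11, which needs "it has marker W"; that is never established.

No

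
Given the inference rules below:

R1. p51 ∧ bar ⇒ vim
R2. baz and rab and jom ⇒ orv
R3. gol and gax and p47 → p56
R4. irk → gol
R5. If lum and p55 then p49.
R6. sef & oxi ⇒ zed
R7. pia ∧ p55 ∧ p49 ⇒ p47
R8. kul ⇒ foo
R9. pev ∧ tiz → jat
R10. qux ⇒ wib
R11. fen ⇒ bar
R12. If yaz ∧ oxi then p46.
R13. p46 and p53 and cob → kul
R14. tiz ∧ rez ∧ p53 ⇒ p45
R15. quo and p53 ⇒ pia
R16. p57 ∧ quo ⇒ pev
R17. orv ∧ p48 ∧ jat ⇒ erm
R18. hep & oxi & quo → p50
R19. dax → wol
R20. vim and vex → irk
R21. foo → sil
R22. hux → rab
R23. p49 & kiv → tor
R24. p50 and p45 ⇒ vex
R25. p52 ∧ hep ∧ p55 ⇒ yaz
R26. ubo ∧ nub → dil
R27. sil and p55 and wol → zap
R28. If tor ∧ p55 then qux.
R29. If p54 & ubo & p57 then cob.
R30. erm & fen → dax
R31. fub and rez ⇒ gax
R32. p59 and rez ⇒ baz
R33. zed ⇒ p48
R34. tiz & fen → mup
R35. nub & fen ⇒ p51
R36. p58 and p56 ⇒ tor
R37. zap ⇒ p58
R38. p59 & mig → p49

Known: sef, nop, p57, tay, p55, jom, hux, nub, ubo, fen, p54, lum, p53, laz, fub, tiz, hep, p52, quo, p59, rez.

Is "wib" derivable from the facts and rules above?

Forward chaining from the given facts derives: p49, bar, p45, pia, pev, rab, yaz, dil, cob, gax, baz, mup, p51, vim, orv, p47, jat.
The only rule concluding wib is R10, which needs qux; that is never established.

No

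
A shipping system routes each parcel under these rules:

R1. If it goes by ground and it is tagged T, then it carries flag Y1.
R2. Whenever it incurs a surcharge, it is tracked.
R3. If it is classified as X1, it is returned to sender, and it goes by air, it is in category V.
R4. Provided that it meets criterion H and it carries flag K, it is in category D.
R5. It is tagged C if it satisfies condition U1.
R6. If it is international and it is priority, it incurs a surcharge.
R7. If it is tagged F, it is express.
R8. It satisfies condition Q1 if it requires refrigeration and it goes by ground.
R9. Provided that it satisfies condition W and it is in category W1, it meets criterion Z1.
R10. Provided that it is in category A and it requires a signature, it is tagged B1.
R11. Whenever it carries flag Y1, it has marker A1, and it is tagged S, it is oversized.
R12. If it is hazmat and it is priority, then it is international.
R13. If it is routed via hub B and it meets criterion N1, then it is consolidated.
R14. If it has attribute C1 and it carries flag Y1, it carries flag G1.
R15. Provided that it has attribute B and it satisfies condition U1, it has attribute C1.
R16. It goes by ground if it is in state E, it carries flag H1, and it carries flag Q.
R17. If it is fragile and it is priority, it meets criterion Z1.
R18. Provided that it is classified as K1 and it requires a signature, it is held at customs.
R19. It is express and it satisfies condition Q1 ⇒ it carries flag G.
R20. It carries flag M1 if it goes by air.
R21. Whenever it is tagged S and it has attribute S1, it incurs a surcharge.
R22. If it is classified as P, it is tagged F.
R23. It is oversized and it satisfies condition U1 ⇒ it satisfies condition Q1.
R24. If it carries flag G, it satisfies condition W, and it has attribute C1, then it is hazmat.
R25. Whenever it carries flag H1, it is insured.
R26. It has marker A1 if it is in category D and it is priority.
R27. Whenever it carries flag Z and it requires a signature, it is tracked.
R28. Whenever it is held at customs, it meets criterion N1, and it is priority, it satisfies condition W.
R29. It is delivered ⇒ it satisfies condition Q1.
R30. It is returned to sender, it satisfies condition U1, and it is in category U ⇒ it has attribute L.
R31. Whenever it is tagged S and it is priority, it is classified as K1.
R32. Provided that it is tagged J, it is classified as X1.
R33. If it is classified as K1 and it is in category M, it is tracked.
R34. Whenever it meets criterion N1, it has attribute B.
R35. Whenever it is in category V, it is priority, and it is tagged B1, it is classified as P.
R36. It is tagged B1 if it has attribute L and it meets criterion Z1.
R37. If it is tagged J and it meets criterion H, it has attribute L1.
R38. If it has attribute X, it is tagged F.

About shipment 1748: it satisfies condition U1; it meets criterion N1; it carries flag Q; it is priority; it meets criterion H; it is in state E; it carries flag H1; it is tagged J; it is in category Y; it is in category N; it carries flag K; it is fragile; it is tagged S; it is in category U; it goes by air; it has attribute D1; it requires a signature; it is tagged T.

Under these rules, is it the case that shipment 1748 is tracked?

No

Forward chaining from the given facts derives: is in category D, is tagged C, goes by ground, meets criterion Z1, carries flag M1, is insured, has marker A1, is classified as K1, is classified as X1, has attribute B, has attribute L1, carries flag Y1, is oversized, has attribute C1, is held at customs, satisfies condition Q1, satisfies condition W, carries flag G1.
Rules concluding "it is tracked": R2 needs "it incurs a surcharge"; R27 needs "it carries flag Z"; R33 needs "it is in category M" — none of these are established.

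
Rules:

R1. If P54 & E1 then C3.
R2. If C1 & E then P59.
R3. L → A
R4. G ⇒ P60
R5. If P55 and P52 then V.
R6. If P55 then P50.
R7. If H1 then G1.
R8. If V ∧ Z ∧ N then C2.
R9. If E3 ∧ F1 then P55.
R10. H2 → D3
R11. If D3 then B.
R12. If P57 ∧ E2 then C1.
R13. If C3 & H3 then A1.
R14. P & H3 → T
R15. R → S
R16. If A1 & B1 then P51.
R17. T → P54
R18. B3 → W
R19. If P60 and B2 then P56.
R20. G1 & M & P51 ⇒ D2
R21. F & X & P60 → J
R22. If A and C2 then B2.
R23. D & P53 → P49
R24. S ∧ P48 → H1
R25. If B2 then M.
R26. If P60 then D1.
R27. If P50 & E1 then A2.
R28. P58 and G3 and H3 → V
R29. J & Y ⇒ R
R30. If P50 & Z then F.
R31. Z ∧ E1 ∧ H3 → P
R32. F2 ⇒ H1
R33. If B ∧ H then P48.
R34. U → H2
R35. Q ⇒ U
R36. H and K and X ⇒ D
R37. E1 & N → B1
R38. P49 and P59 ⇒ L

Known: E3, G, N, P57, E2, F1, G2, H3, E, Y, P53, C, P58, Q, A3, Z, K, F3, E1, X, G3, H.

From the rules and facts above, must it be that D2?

Yes

P60  (by R4: G)
P55  (by R9: E3, F1)
C1  (by R12: P57, E2)
V  (by R28: P58, G3, H3)
P  (by R31: Z, E1, H3)
U  (by R35: Q)
D  (by R36: H, K, X)
B1  (by R37: E1, N)
P59  (by R2: C1, E)
P50  (by R6: P55)
C2  (by R8: V, Z, N)
T  (by R14: P, H3)
P54  (by R17: T)
P49  (by R23: D, P53)
F  (by R30: P50, Z)
H2  (by R34: U)
L  (by R38: P49, P59)
C3  (by R1: P54, E1)
A  (by R3: L)
D3  (by R10: H2)
B  (by R11: D3)
A1  (by R13: C3, H3)
P51  (by R16: A1, B1)
J  (by R21: F, X, P60)
B2  (by R22: A, C2)
M  (by R25: B2)
R  (by R29: J, Y)
P48  (by R33: B, H)
S  (by R15: R)
H1  (by R24: S, P48)
G1  (by R7: H1)
D2  (by R20: G1, M, P51)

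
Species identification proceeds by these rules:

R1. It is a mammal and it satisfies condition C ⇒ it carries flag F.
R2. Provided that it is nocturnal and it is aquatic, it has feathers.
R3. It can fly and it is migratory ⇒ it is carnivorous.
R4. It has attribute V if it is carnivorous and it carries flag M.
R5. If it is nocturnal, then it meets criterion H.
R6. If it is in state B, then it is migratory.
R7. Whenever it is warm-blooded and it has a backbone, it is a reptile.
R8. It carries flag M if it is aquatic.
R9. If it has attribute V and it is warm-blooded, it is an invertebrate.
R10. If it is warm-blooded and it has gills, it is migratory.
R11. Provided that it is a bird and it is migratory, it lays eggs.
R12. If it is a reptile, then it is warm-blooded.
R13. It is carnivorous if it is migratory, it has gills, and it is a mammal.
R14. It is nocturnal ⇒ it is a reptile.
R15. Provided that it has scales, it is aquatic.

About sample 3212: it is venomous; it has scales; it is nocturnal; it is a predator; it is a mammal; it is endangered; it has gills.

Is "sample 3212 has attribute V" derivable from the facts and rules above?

Yes

By R14 (it is nocturnal): it is a reptile.
By R15 (it has scales): it is aquatic.
By R8 (it is aquatic): it carries flag M.
By R12 (it is a reptile): it is warm-blooded.
By R10 (it is warm-blooded, it has gills): it is migratory.
By R13 (it is migratory, it has gills, it is a mammal): it is carnivorous.
By R4 (it is carnivorous, it carries flag M): it has attribute V.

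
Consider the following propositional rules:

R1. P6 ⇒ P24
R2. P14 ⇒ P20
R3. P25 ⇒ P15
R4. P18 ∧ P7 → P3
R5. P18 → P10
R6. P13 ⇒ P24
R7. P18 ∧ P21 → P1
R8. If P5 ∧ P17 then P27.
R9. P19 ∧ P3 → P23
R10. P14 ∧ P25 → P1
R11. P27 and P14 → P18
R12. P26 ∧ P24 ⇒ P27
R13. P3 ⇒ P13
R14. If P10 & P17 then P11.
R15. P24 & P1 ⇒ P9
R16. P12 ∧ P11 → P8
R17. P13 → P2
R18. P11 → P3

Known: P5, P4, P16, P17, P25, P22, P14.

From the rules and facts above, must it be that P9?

Yes

P27  (by R8: P5, P17)
P1  (by R10: P14, P25)
P18  (by R11: P27, P14)
P10  (by R5: P18)
P11  (by R14: P10, P17)
P3  (by R18: P11)
P13  (by R13: P3)
P24  (by R6: P13)
P9  (by R15: P24, P1)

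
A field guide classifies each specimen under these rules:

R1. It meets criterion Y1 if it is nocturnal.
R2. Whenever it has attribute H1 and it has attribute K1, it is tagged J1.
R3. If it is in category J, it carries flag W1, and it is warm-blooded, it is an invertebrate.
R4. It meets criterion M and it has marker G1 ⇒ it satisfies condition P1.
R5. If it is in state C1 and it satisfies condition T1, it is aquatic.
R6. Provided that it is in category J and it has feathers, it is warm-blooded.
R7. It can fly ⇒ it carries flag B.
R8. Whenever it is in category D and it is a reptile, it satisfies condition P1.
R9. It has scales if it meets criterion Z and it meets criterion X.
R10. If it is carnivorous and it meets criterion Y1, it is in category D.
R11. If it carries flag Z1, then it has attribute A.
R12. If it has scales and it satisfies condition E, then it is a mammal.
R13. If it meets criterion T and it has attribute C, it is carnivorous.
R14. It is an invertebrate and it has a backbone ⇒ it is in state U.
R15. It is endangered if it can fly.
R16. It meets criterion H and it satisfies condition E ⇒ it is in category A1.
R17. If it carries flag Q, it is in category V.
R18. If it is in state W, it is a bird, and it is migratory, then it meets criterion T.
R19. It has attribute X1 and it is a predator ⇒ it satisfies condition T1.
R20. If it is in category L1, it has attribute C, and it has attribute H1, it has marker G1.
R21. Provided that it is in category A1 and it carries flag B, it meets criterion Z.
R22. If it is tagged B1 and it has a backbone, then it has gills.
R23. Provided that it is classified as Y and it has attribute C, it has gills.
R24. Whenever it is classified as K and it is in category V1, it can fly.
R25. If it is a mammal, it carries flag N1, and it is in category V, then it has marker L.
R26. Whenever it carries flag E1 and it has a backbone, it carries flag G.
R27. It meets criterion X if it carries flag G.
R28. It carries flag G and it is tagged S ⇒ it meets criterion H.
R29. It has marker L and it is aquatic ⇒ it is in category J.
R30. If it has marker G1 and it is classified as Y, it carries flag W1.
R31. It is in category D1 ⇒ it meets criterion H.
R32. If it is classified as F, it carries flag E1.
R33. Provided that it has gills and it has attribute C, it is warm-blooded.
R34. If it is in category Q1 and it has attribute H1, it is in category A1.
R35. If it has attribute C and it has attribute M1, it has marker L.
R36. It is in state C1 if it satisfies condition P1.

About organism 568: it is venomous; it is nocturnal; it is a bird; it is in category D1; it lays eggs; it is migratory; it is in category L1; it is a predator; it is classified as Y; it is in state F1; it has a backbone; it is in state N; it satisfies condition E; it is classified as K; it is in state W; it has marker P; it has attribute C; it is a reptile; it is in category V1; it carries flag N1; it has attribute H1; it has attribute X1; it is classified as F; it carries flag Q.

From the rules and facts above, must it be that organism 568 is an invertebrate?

By R1 (it is nocturnal): it meets criterion Y1.
By R17 (it carries flag Q): it is in category V.
By R18 (it is in state W, it is a bird, it is migratory): it meets criterion T.
By R19 (it has attribute X1, it is a predator): it satisfies condition T1.
By R20 (it is in category L1, it has attribute C, it has attribute H1): it has marker G1.
By R23 (it is classified as Y, it has attribute C): it has gills.
By R24 (it is classified as K, it is in category V1): it can fly.
By R30 (it has marker G1, it is classified as Y): it carries flag W1.
By R31 (it is in category D1): it meets criterion H.
By R32 (it is classified as F): it carries flag E1.
By R33 (it has gills, it has attribute C): it is warm-blooded.
By R7 (it can fly): it carries flag B.
By R13 (it meets criterion T, it has attribute C): it is carnivorous.
By R16 (it meets criterion H, it satisfies condition E): it is in category A1.
By R21 (it is in category A1, it carries flag B): it meets criterion Z.
By R26 (it carries flag E1, it has a backbone): it carries flag G.
By R27 (it carries flag G): it meets criterion X.
By R9 (it meets criterion Z, it meets criterion X): it has scales.
By R10 (it is carnivorous, it meets criterion Y1): it is in category D.
By R12 (it has scales, it satisfies condition E): it is a mammal.
By R25 (it is a mammal, it carries flag N1, it is in category V): it has marker L.
By R8 (it is in category D, it is a reptile): it satisfies condition P1.
By R36 (it satisfies condition P1): it is in state C1.
By R5 (it is in state C1, it satisfies condition T1): it is aquatic.
By R29 (it has marker L, it is aquatic): it is in category J.
By R3 (it is in category J, it carries flag W1, it is warm-blooded): it is an invertebrate.

Yes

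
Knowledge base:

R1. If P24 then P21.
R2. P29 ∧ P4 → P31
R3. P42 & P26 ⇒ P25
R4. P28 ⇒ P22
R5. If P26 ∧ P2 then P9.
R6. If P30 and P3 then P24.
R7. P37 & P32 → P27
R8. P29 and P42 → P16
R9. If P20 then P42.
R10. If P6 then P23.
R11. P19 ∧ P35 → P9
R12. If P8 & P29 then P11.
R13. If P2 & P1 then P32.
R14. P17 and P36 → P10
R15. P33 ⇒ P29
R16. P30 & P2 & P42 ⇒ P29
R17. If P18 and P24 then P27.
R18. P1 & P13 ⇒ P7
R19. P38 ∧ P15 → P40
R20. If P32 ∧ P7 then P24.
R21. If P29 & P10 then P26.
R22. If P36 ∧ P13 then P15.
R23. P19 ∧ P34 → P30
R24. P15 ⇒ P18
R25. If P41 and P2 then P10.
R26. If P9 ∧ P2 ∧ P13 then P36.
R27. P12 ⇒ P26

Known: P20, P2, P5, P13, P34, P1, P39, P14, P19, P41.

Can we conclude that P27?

Yes

P42  (by R9: P20)
P32  (by R13: P2, P1)
P7  (by R18: P1, P13)
P24  (by R20: P32, P7)
P30  (by R23: P19, P34)
P10  (by R25: P41, P2)
P29  (by R16: P30, P2, P42)
P26  (by R21: P29, P10)
P9  (by R5: P26, P2)
P36  (by R26: P9, P2, P13)
P15  (by R22: P36, P13)
P18  (by R24: P15)
P27  (by R17: P18, P24)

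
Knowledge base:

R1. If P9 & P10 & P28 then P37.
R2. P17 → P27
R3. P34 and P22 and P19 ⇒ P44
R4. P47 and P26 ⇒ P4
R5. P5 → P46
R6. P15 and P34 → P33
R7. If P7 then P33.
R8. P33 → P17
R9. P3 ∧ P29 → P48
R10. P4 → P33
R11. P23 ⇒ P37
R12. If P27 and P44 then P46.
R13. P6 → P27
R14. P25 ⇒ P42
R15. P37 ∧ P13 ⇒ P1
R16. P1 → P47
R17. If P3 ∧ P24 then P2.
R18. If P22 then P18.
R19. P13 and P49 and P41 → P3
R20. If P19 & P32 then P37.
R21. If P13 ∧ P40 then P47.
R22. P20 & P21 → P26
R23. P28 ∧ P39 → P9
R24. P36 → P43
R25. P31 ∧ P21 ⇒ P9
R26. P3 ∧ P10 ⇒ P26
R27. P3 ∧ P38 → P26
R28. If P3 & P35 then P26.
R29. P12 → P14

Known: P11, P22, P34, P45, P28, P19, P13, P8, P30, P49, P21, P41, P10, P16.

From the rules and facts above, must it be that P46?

No

Forward chaining from the given facts derives: P44, P18, P3, P26.
Rules concluding P46: R5 needs P5; R12 needs P27 — none of these are established.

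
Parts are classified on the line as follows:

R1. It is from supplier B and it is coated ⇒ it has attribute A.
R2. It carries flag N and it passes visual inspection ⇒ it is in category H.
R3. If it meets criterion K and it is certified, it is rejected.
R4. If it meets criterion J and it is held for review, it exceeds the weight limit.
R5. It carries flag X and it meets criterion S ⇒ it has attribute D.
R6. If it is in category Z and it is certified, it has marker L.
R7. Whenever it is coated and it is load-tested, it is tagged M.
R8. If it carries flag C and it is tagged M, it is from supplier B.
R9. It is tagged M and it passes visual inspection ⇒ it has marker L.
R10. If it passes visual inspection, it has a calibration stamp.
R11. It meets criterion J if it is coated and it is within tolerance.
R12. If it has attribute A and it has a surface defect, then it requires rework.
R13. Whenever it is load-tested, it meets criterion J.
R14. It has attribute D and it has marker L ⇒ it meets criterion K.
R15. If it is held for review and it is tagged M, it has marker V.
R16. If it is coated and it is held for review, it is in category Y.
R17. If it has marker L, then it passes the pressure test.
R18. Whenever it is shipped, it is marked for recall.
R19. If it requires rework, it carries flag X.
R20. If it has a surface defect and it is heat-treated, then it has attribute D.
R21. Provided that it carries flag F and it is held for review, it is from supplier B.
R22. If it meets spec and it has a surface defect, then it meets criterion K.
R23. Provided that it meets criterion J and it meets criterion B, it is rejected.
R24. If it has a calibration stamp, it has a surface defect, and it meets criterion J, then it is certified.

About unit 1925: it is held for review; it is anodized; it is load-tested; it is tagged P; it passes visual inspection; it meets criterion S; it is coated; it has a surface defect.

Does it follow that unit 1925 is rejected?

Forward chaining from the given facts derives: is tagged M, has marker L, has a calibration stamp, meets criterion J, has marker V, is in category Y, passes the pressure test, is certified, exceeds the weight limit.
Rules concluding "it is rejected": R3 needs "it meets criterion K"; R23 needs "it meets criterion B" — none of these are established.

No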